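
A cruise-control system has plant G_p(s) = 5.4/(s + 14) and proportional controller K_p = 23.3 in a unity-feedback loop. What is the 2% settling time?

T_s ≈ 0.0286 s

Closed-loop transfer function: T(s) = K_p·G_p(s)/(1 + K_p·G_p(s)) = 125.8/(s + 14 + 125.8) = 125.8/(s + 139.8).
Time constant τ = 1/139.8 = 0.007152 s, so the 2% settling time is about 4τ = 0.0286 s.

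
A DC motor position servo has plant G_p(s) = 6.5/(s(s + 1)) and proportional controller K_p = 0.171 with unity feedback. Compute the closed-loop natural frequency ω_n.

With unity feedback the closed-loop characteristic equation is s² + 1s + 0.171·6.5 = s² + 1s + 1.112 = 0.
Matching s² + 2ζω_n s + ω_n²: ω_n = √1.112 = 1.054 rad/s and 2ζω_n = 1, so ζ = 1/(2·1.054) = 0.474.

ω_n = 1.05 rad/s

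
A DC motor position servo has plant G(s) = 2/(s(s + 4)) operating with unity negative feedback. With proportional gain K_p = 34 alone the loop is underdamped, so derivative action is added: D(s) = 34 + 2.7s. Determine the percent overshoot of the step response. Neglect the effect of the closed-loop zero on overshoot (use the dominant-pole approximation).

11.3%

Forward path: (34 + 2.7s)·2/(s(s+4)). The closed-loop characteristic equation is s² + (4 + 2·2.7)s + 2·34 = 0.
That is s² + 9.4s + 68 = 0, so ω_n = 8.246 rad/s and ζ = 9.4/(2·8.246) = 0.57.
%OS = 100·exp(−πζ/√(1−ζ²)) = 11.3%.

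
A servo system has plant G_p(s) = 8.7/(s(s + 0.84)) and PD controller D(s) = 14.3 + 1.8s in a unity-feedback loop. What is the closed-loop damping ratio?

ζ = 0.74

Forward path: (14.3 + 1.8s)·8.7/(s(s+0.84)). The closed-loop characteristic equation is s² + (0.84 + 8.7·1.8)s + 8.7·14.3 = 0.
That is s² + 16.5s + 124.4 = 0, so ω_n = 11.15 rad/s and ζ = 16.5/(2·11.15) = 0.7397.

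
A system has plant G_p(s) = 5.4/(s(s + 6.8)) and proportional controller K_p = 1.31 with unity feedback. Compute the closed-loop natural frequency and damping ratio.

ω_n = 2.66 rad/s, ζ = 1.28

The closed-loop denominator is s(s+6.8) + 1.31·5.4 = s² + 6.8s + 7.074.
So ω_n² = 7.074 ⇒ ω_n = 2.66 rad/s, and ζ = 6.8/(2ω_n) = 1.28.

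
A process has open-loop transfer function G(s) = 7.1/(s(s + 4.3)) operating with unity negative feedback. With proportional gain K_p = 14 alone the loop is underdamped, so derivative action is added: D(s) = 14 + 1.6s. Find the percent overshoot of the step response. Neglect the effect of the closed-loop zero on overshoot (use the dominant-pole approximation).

Forward path: (14 + 1.6s)·7.1/(s(s+4.3)). The closed-loop characteristic equation is s² + (4.3 + 7.1·1.6)s + 7.1·14 = 0.
That is s² + 15.66s + 99.4 = 0, so ω_n = 9.97 rad/s and ζ = 15.66/(2·9.97) = 0.7854.
%OS = 100·exp(−πζ/√(1−ζ²)) = 1.86%.

1.86%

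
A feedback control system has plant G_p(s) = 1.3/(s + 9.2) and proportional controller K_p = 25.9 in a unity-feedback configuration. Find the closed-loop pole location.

Closed-loop transfer function: T(s) = K_p·G_p(s)/(1 + K_p·G_p(s)) = 33.67/(s + 9.2 + 33.67) = 33.67/(s + 42.87).
The closed-loop pole is at s = −42.87.

s = -42.87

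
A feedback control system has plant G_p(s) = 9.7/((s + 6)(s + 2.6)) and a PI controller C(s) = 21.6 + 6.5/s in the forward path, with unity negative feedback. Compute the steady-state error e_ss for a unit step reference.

0

The open loop C(s)G_p(s) has a pole at the origin (type 1), so the static position error constant is infinite and e_ss = 1/(1+∞) = 0.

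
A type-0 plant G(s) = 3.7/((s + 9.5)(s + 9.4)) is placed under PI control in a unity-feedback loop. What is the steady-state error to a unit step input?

The PI controller's integrator makes the forward path type 1, so e_ss to a step is zero.

0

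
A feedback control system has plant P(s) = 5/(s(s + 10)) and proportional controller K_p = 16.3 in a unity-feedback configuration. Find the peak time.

The closed-loop denominator s² + 10s + 81.5 gives ω_n = √81.5 = 9.028 and ζ = 10/(2ω_n) = 0.5538.
Damped frequency ω_d = ω_n√(1−ζ²) = 7.517 rad/s, so peak time T_p = π/ω_d = 0.418 s.

T_p = 0.418 s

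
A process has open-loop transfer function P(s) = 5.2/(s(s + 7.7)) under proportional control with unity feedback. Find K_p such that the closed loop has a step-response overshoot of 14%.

From %OS = 100·exp(−πζ/√(1−ζ²)) = 14%, ζ = −ln(0.14)/√(π²+ln²(0.14)) = 0.5305.
Characteristic equation s² + 7.7s + 5.2K_p = 0 gives ζ = 7.7/(2√(5.2K_p)).
Setting ζ = 0.5305: √(5.2K_p) = 7.7/(2·0.5305) = 7.257, so K_p = 52.67/5.2 = 10.1.

K_p = 10.1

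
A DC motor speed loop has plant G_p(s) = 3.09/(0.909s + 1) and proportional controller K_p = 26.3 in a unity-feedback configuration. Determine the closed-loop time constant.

τ = 0.011 s

Closed loop: T(s) = K_p·G_p/(1+K_p·G_p) = 81.27/(0.909s + 1 + 81.27), with pole at s = −(1 + 81.27)/0.909 = −90.5.
Closed-loop time constant τ = 1/90.5 = 0.011 s.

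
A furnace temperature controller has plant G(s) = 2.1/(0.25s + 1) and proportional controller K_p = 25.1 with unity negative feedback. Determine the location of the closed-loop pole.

s = -214.8

Closed loop: T(s) = K_p·G/(1+K_p·G) = 52.71/(0.25s + 1 + 52.71), with pole at s = −(1 + 52.71)/0.25 = −214.8.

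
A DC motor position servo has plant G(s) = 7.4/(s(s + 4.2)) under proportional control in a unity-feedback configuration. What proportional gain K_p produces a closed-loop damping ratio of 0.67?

K_p = 1.33

Closed-loop characteristic equation: s² + 4.2s + K_p·7.4 = 0.
So ω_n = √(7.4K_p) and 2ζω_n = 4.2, giving ζ = 4.2/(2√(7.4K_p)).
Setting ζ = 0.67: √(7.4K_p) = 4.2/(2·0.67) = 3.134, so K_p = 9.824/7.4 = 1.33.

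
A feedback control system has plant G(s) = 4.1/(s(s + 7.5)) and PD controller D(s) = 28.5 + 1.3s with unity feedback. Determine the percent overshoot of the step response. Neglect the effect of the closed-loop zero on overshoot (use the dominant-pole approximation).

Forward path: (28.5 + 1.3s)·4.1/(s(s+7.5)). The closed-loop characteristic equation is s² + (7.5 + 4.1·1.3)s + 4.1·28.5 = 0.
That is s² + 12.83s + 116.8 = 0, so ω_n = 10.81 rad/s and ζ = 12.83/(2·10.81) = 0.5934.
%OS = 100·exp(−πζ/√(1−ζ²)) = 9.86%.

9.86%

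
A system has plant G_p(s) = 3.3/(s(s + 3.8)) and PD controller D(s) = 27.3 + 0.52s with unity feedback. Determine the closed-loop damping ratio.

Forward path: (27.3 + 0.52s)·3.3/(s(s+3.8)). The closed-loop characteristic equation is s² + (3.8 + 3.3·0.52)s + 3.3·27.3 = 0.
That is s² + 5.516s + 90.09 = 0, so ω_n = 9.492 rad/s and ζ = 5.516/(2·9.492) = 0.2906.

ζ = 0.291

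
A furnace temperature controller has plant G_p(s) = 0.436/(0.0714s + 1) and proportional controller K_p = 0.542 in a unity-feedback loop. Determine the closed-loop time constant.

Closed loop: T(s) = K_p·G_p/(1+K_p·G_p) = 0.2363/(0.0714s + 1 + 0.2363), with pole at s = −(1 + 0.2363)/0.0714 = −17.32.
Closed-loop time constant τ = 1/17.32 = 0.0578 s.

τ = 0.0578 s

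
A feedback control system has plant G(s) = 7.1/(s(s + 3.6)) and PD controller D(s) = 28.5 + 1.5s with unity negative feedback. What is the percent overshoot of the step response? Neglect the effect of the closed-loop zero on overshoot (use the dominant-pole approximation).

Forward path: (28.5 + 1.5s)·7.1/(s(s+3.6)). The closed-loop characteristic equation is s² + (3.6 + 7.1·1.5)s + 7.1·28.5 = 0.
That is s² + 14.25s + 202.3 = 0, so ω_n = 14.22 rad/s and ζ = 14.25/(2·14.22) = 0.5009.
%OS = 100·exp(−πζ/√(1−ζ²)) = 16.2%.

16.2%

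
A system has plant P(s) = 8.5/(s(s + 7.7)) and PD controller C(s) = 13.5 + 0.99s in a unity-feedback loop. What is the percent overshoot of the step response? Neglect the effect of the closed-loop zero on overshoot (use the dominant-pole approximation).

2.77%

Forward path: (13.5 + 0.99s)·8.5/(s(s+7.7)). The closed-loop characteristic equation is s² + (7.7 + 8.5·0.99)s + 8.5·13.5 = 0.
That is s² + 16.11s + 114.8 = 0, so ω_n = 10.71 rad/s and ζ = 16.11/(2·10.71) = 0.7522.
%OS = 100·exp(−πζ/√(1−ζ²)) = 2.77%.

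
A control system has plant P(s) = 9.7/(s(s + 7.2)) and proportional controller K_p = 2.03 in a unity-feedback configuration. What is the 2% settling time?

T_s ≈ 1.11 s

From 1 + K_pP(s) = 0: s² + 7.2s + 19.69 = 0 ⇒ ω_n = 4.437, ζ = 0.8113.
2% settling time T_s ≈ 4/(ζω_n) = 4/3.6 = 1.11 s.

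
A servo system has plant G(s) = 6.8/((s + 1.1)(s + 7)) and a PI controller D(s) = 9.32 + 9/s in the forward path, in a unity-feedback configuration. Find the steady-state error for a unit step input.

0

The open loop D(s)G(s) has a pole at the origin (type 1), so the static position error constant is infinite and e_ss = 1/(1+∞) = 0.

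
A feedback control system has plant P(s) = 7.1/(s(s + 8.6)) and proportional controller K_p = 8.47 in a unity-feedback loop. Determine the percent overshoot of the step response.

12.3%

Closed-loop characteristic equation: s² + 8.6s + 60.14 = 0, so ω_n = 7.755 rad/s and ζ = 8.6/(2·7.755) = 0.5545.
%OS = 100·exp(−πζ/√(1−ζ²)) = 100·exp(−π·0.5545/√0.6925) = 12.3%.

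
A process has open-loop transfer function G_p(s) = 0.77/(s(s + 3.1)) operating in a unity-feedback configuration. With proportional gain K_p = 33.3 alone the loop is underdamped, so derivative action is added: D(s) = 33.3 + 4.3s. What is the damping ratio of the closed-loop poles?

ζ = 0.633

Forward path: (33.3 + 4.3s)·0.77/(s(s+3.1)). The closed-loop characteristic equation is s² + (3.1 + 0.77·4.3)s + 0.77·33.3 = 0.
That is s² + 6.411s + 25.64 = 0, so ω_n = 5.064 rad/s and ζ = 6.411/(2·5.064) = 0.633.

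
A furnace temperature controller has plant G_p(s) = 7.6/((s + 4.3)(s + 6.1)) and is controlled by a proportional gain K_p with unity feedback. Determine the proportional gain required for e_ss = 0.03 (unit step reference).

K_p = 112

The loop is type 0, so e_ss(step) = 1/(1 + K_pos) with K_pos = K_p·G_p(0).
G_p(0) = 0.2897. Require 1/(1 + K_p·0.2897) = 0.03, so 1 + 0.2897·K_p = 33.33.
K_p = (33.33 − 1)/0.2897 = 112.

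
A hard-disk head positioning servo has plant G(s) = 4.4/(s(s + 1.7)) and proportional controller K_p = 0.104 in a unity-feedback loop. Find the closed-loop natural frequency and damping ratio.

ω_n = 0.676 rad/s, ζ = 1.26

With unity feedback the closed-loop characteristic equation is s² + 1.7s + 0.104·4.4 = s² + 1.7s + 0.4576 = 0.
Matching s² + 2ζω_n s + ω_n²: ω_n = √0.4576 = 0.6765 rad/s and 2ζω_n = 1.7, so ζ = 1.7/(2·0.6765) = 1.26.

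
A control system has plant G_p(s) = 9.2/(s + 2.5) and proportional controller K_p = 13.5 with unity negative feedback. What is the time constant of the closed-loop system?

τ = 0.00789 s

Closed-loop transfer function: T(s) = K_p·G_p(s)/(1 + K_p·G_p(s)) = 124.2/(s + 2.5 + 124.2) = 124.2/(s + 126.7).
Time constant τ = 1/126.7 = 0.00789 s.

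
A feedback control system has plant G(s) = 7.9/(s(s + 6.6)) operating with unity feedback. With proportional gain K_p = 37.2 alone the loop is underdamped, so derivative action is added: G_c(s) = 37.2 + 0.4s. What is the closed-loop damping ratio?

Forward path: (37.2 + 0.4s)·7.9/(s(s+6.6)). The closed-loop characteristic equation is s² + (6.6 + 7.9·0.4)s + 7.9·37.2 = 0.
That is s² + 9.76s + 293.9 = 0, so ω_n = 17.14 rad/s and ζ = 9.76/(2·17.14) = 0.2847.

ζ = 0.285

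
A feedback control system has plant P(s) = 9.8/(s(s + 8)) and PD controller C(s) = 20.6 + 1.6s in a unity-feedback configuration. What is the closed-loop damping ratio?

Forward path: (20.6 + 1.6s)·9.8/(s(s+8)). The closed-loop characteristic equation is s² + (8 + 9.8·1.6)s + 9.8·20.6 = 0.
That is s² + 23.68s + 201.9 = 0, so ω_n = 14.21 rad/s and ζ = 23.68/(2·14.21) = 0.8333.

ζ = 0.833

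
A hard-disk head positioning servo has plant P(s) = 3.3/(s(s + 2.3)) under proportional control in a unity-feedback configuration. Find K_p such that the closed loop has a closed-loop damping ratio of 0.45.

K_p = 1.98

Closed-loop characteristic equation: s² + 2.3s + K_p·3.3 = 0.
So ω_n = √(3.3K_p) and 2ζω_n = 2.3, giving ζ = 2.3/(2√(3.3K_p)).
Setting ζ = 0.45: √(3.3K_p) = 2.3/(2·0.45) = 2.556, so K_p = 6.531/3.3 = 1.98.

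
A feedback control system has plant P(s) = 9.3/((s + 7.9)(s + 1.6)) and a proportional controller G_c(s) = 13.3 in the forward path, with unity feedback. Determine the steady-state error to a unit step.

The loop is type 0. Static position error constant K_pos = G_c(0)·P(0) = 13.3·0.7358 = 9.786.
Steady-state error to a unit step: e_ss = 1/(1+K_pos) = 1/10.79 = 0.0927.

0.0927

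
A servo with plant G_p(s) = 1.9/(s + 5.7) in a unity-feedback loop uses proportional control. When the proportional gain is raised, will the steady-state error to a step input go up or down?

decrease

The position error constant K_pos = K_p·G_p(0) grows with K_p, and e_ss = 1/(1+K_pos) falls.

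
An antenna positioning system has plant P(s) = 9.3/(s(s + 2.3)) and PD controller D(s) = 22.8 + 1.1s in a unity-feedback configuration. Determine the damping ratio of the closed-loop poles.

ζ = 0.43

Forward path: (22.8 + 1.1s)·9.3/(s(s+2.3)). The closed-loop characteristic equation is s² + (2.3 + 9.3·1.1)s + 9.3·22.8 = 0.
That is s² + 12.53s + 212 = 0, so ω_n = 14.56 rad/s and ζ = 12.53/(2·14.56) = 0.4302.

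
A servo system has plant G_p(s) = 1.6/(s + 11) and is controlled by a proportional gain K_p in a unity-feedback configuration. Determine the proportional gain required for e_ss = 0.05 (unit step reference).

K_p = 131

The loop is type 0, so e_ss(step) = 1/(1 + K_pos) with K_pos = K_p·G_p(0).
G_p(0) = 0.1455. Require 1/(1 + K_p·0.1455) = 0.05, so 1 + 0.1455·K_p = 20.
K_p = (20 − 1)/0.1455 = 131.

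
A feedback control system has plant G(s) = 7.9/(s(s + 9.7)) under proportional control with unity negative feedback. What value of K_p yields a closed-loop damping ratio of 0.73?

Closed-loop characteristic equation: s² + 9.7s + K_p·7.9 = 0.
So ω_n = √(7.9K_p) and 2ζω_n = 9.7, giving ζ = 9.7/(2√(7.9K_p)).
Setting ζ = 0.73: √(7.9K_p) = 9.7/(2·0.73) = 6.644, so K_p = 44.14/7.9 = 5.59.

K_p = 5.59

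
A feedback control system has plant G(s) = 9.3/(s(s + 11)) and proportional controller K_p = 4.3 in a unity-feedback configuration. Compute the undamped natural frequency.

The closed-loop denominator is s(s+11) + 4.3·9.3 = s² + 11s + 39.99.
Matching s² + 2ζω_n s + ω_n²: ω_n = √39.99 = 6.324 rad/s and 2ζω_n = 11, so ζ = 11/(2·6.324) = 0.87.

ω_n = 6.32 rad/s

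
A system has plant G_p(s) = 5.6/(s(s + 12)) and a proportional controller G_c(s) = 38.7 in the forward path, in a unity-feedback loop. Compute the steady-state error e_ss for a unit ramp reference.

The loop has one pole at the origin (type 1). Velocity error constant K_v = lim_{s→0} s·G_c(s)G_p(s) = 38.7·5.6/12 = 18.06.
Steady-state error to a unit ramp: e_ss = 1/K_v = 0.0554.

0.0554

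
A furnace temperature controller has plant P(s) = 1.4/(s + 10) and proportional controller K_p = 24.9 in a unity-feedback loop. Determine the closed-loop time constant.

Closed-loop transfer function: T(s) = K_p·P(s)/(1 + K_p·P(s)) = 34.86/(s + 10 + 34.86) = 34.86/(s + 44.86).
Time constant τ = 1/44.86 = 0.0223 s.

τ = 0.0223 s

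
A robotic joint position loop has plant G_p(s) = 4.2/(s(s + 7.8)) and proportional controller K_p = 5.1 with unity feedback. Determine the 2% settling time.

From 1 + K_pG_p(s) = 0: s² + 7.8s + 21.42 = 0 ⇒ ω_n = 4.628, ζ = 0.8427.
2% settling time T_s ≈ 4/(ζω_n) = 4/3.9 = 1.03 s.

T_s ≈ 1.03 s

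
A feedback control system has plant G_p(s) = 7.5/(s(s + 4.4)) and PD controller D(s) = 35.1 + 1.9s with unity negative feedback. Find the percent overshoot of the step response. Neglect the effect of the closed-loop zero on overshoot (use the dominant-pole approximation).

11%

Forward path: (35.1 + 1.9s)·7.5/(s(s+4.4)). The closed-loop characteristic equation is s² + (4.4 + 7.5·1.9)s + 7.5·35.1 = 0.
That is s² + 18.65s + 263.2 = 0, so ω_n = 16.22 rad/s and ζ = 18.65/(2·16.22) = 0.5747.
%OS = 100·exp(−πζ/√(1−ζ²)) = 11%.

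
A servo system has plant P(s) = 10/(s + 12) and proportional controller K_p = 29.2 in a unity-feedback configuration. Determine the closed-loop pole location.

s = -304

Closed-loop transfer function: T(s) = K_p·P(s)/(1 + K_p·P(s)) = 292/(s + 12 + 292) = 292/(s + 304).
The closed-loop pole is at s = −304.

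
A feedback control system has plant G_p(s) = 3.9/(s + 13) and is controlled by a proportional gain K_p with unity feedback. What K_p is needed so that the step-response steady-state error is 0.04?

K_p = 80

Steady-state error for a unit step on this type-0 loop is 1/(1 + K_p·G_p(0)).
G_p(0) = 0.3. Require 1/(1 + K_p·0.3) = 0.04, so 1 + 0.3·K_p = 25.
K_p = (25 − 1)/0.3 = 80.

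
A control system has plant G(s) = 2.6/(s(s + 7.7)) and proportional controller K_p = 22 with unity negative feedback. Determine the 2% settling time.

The closed-loop denominator s² + 7.7s + 57.2 gives ω_n = √57.2 = 7.563 and ζ = 7.7/(2ω_n) = 0.5091.
2% settling time T_s ≈ 4/(ζω_n) = 4/3.85 = 1.04 s.

T_s ≈ 1.04 s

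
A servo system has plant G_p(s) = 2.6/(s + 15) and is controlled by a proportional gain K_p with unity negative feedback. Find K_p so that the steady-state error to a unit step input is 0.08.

K_p = 66.3

For a type-0 loop with proportional control, e_ss = 1/(1 + K_p·G_p(0)).
G_p(0) = 0.1733. Require 1/(1 + K_p·0.1733) = 0.08, so 1 + 0.1733·K_p = 12.5.
K_p = (12.5 − 1)/0.1733 = 66.3.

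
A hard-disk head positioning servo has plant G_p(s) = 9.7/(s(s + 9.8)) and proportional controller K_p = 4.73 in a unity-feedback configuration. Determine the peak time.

T_p = 0.672 s

Closed-loop characteristic equation: s² + 9.8s + 45.88 = 0, so ω_n = 6.774 rad/s and ζ = 9.8/(2·6.774) = 0.7234.
Damped frequency ω_d = ω_n√(1−ζ²) = 4.677 rad/s, so peak time T_p = π/ω_d = 0.672 s.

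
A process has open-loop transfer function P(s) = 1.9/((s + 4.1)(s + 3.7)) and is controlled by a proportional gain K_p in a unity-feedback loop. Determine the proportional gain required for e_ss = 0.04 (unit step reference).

K_p = 192

The loop is type 0, so e_ss(step) = 1/(1 + K_pos) with K_pos = K_p·P(0).
P(0) = 0.1252. Require 1/(1 + K_p·0.1252) = 0.04, so 1 + 0.1252·K_p = 25.
K_p = (25 − 1)/0.1252 = 192.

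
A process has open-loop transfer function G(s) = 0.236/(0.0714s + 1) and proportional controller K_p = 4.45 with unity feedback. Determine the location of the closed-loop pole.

s = -28.71

Closed loop: T(s) = K_p·G/(1+K_p·G) = 1.05/(0.0714s + 1 + 1.05), with pole at s = −(1 + 1.05)/0.0714 = −28.71.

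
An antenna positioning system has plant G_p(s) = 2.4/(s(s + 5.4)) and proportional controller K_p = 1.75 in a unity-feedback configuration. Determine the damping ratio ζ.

With unity feedback the closed-loop characteristic equation is s² + 5.4s + 1.75·2.4 = s² + 5.4s + 4.2 = 0.
So ω_n² = 4.2 ⇒ ω_n = 2.049 rad/s, and ζ = 5.4/(2ω_n) = 1.32.

ζ = 1.32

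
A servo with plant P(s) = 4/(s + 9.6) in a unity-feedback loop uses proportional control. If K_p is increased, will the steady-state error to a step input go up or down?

decrease

The position error constant K_pos = K_p·P(0) grows with K_p, and e_ss = 1/(1+K_pos) falls.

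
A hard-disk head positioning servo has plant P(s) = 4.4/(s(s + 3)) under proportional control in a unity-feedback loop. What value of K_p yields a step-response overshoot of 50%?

From %OS = 100·exp(−πζ/√(1−ζ²)) = 50%, ζ = −ln(0.5)/√(π²+ln²(0.5)) = 0.2155.
Characteristic equation s² + 3s + 4.4K_p = 0 gives ζ = 3/(2√(4.4K_p)).
Setting ζ = 0.2155: √(4.4K_p) = 3/(2·0.2155) = 6.962, so K_p = 48.47/4.4 = 11.

K_p = 11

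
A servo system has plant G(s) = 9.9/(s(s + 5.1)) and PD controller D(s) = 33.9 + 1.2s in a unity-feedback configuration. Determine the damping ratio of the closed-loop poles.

Forward path: (33.9 + 1.2s)·9.9/(s(s+5.1)). The closed-loop characteristic equation is s² + (5.1 + 9.9·1.2)s + 9.9·33.9 = 0.
That is s² + 16.98s + 335.6 = 0, so ω_n = 18.32 rad/s and ζ = 16.98/(2·18.32) = 0.4634.

ζ = 0.463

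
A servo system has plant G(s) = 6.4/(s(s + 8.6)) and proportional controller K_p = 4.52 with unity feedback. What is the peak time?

The closed-loop denominator s² + 8.6s + 28.93 gives ω_n = √28.93 = 5.378 and ζ = 8.6/(2ω_n) = 0.7995.
Damped frequency ω_d = ω_n√(1−ζ²) = 3.231 rad/s, so peak time T_p = π/ω_d = 0.972 s.

T_p = 0.972 s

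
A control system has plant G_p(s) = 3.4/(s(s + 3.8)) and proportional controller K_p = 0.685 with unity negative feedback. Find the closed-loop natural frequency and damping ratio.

ω_n = 1.53 rad/s, ζ = 1.24

With unity feedback the closed-loop characteristic equation is s² + 3.8s + 0.685·3.4 = s² + 3.8s + 2.329 = 0.
So ω_n² = 2.329 ⇒ ω_n = 1.526 rad/s, and ζ = 3.8/(2ω_n) = 1.24.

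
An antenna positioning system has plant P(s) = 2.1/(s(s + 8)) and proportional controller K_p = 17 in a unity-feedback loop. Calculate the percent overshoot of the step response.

5.89%

The closed-loop denominator s² + 8s + 35.7 gives ω_n = √35.7 = 5.975 and ζ = 8/(2ω_n) = 0.6695.
%OS = 100·exp(−πζ/√(1−ζ²)) = 100·exp(−π·0.6695/√0.5518) = 5.89%.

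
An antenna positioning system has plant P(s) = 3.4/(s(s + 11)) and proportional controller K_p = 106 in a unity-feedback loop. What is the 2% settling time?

T_s ≈ 0.727 s

The closed-loop denominator s² + 11s + 360.4 gives ω_n = √360.4 = 18.98 and ζ = 11/(2ω_n) = 0.2897.
2% settling time T_s ≈ 4/(ζω_n) = 4/5.5 = 0.727 s.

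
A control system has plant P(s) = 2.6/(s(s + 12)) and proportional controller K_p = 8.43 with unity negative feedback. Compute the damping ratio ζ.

1 + K_p·P(s) = 0 gives s² + 12s + 21.92 = 0.
So ω_n² = 21.92 ⇒ ω_n = 4.682 rad/s, and ζ = 12/(2ω_n) = 1.28.

ζ = 1.28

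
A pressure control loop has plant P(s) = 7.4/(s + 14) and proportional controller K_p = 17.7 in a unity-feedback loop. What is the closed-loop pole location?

s = -145

Closed-loop transfer function: T(s) = K_p·P(s)/(1 + K_p·P(s)) = 131/(s + 14 + 131) = 131/(s + 145).
The closed-loop pole is at s = −145.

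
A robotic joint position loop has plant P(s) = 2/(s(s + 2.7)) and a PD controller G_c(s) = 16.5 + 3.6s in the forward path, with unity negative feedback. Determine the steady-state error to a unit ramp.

0.0818

The loop has one pole at the origin (type 1). Velocity error constant K_v = lim_{s→0} s·G_c(s)P(s) = 16.5·2/2.7 = 12.22.
Steady-state error to a unit ramp: e_ss = 1/K_v = 0.0818.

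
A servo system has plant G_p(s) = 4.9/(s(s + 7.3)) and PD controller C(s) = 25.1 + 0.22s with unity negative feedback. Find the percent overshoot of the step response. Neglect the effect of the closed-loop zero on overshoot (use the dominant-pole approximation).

Forward path: (25.1 + 0.22s)·4.9/(s(s+7.3)). The closed-loop characteristic equation is s² + (7.3 + 4.9·0.22)s + 4.9·25.1 = 0.
That is s² + 8.378s + 123 = 0, so ω_n = 11.09 rad/s and ζ = 8.378/(2·11.09) = 0.3777.
%OS = 100·exp(−πζ/√(1−ζ²)) = 27.8%.

27.8%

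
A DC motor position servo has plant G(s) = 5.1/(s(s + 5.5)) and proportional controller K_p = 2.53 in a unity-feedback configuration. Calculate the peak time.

T_p = 1.36 s

The closed-loop denominator s² + 5.5s + 12.9 gives ω_n = √12.9 = 3.592 and ζ = 5.5/(2ω_n) = 0.7656.
Damped frequency ω_d = ω_n√(1−ζ²) = 2.311 rad/s, so peak time T_p = π/ω_d = 1.36 s.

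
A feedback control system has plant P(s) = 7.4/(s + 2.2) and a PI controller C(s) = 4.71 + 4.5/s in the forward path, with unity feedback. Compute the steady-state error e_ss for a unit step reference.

The open loop C(s)P(s) has a pole at the origin (type 1), so the static position error constant is infinite and e_ss = 1/(1+∞) = 0.

0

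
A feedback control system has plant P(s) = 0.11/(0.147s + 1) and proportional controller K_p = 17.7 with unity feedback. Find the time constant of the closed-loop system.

τ = 0.0499 s

Closed loop: T(s) = K_p·P/(1+K_p·P) = 1.947/(0.147s + 1 + 1.947), with pole at s = −(1 + 1.947)/0.147 = −20.05.
Closed-loop time constant τ = 1/20.05 = 0.0499 s.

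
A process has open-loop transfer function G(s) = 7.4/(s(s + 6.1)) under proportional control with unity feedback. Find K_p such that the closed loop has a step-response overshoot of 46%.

K_p = 21.8

From %OS = 100·exp(−πζ/√(1−ζ²)) = 46%, ζ = −ln(0.46)/√(π²+ln²(0.46)) = 0.24.
Characteristic equation s² + 6.1s + 7.4K_p = 0 gives ζ = 6.1/(2√(7.4K_p)).
Setting ζ = 0.24: √(7.4K_p) = 6.1/(2·0.24) = 12.71, so K_p = 161.6/7.4 = 21.8.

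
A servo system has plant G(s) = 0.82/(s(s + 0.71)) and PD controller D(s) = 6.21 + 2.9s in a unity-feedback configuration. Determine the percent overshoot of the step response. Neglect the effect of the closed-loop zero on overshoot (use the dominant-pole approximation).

Forward path: (6.21 + 2.9s)·0.82/(s(s+0.71)). The closed-loop characteristic equation is s² + (0.71 + 0.82·2.9)s + 0.82·6.21 = 0.
That is s² + 3.088s + 5.092 = 0, so ω_n = 2.257 rad/s and ζ = 3.088/(2·2.257) = 0.6842.
%OS = 100·exp(−πζ/√(1−ζ²)) = 5.25%.

5.25%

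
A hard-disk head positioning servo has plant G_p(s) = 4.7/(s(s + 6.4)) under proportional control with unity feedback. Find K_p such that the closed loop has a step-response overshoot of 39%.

K_p = 26.4

From %OS = 100·exp(−πζ/√(1−ζ²)) = 39%, ζ = −ln(0.39)/√(π²+ln²(0.39)) = 0.2871.
Characteristic equation s² + 6.4s + 4.7K_p = 0 gives ζ = 6.4/(2√(4.7K_p)).
Setting ζ = 0.2871: √(4.7K_p) = 6.4/(2·0.2871) = 11.15, so K_p = 124.2/4.7 = 26.4.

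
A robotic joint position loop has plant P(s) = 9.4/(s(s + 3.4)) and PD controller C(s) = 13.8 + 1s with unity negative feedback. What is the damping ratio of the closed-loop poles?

Forward path: (13.8 + 1s)·9.4/(s(s+3.4)). The closed-loop characteristic equation is s² + (3.4 + 9.4·1)s + 9.4·13.8 = 0.
That is s² + 12.8s + 129.7 = 0, so ω_n = 11.39 rad/s and ζ = 12.8/(2·11.39) = 0.5619.

ζ = 0.562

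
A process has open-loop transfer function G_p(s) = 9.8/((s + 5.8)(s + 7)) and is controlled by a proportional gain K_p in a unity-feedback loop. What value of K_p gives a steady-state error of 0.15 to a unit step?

K_p = 23.5

For a type-0 loop with proportional control, e_ss = 1/(1 + K_p·G_p(0)).
G_p(0) = 0.2414. Require 1/(1 + K_p·0.2414) = 0.15, so 1 + 0.2414·K_p = 6.667.
K_p = (6.667 − 1)/0.2414 = 23.5.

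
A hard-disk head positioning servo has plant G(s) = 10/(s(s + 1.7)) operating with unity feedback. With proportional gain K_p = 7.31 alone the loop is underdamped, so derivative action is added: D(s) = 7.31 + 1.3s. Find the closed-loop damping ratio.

Forward path: (7.31 + 1.3s)·10/(s(s+1.7)). The closed-loop characteristic equation is s² + (1.7 + 10·1.3)s + 10·7.31 = 0.
That is s² + 14.7s + 73.1 = 0, so ω_n = 8.55 rad/s and ζ = 14.7/(2·8.55) = 0.8597.

ζ = 0.86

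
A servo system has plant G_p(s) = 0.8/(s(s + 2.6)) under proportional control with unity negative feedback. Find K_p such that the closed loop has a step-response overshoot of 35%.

K_p = 21

From %OS = 100·exp(−πζ/√(1−ζ²)) = 35%, ζ = −ln(0.35)/√(π²+ln²(0.35)) = 0.3169.
Characteristic equation s² + 2.6s + 0.8K_p = 0 gives ζ = 2.6/(2√(0.8K_p)).
Setting ζ = 0.3169: √(0.8K_p) = 2.6/(2·0.3169) = 4.102, so K_p = 16.82/0.8 = 21.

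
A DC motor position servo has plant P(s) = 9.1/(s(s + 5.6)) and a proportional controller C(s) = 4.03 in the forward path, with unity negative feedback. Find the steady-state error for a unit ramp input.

0.153

The loop has one pole at the origin (type 1). Velocity error constant K_v = lim_{s→0} s·C(s)P(s) = 4.03·9.1/5.6 = 6.549.
Steady-state error to a unit ramp: e_ss = 1/K_v = 0.153.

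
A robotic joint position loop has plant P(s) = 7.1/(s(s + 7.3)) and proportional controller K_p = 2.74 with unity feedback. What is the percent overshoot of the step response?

0.975%

Closed-loop characteristic equation: s² + 7.3s + 19.45 = 0, so ω_n = 4.411 rad/s and ζ = 7.3/(2·4.411) = 0.8275.
%OS = 100·exp(−πζ/√(1−ζ²)) = 100·exp(−π·0.8275/√0.3152) = 0.975%.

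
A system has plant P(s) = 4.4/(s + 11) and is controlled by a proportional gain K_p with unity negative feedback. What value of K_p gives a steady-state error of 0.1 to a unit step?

K_p = 22.5

The loop is type 0, so e_ss(step) = 1/(1 + K_pos) with K_pos = K_p·P(0).
P(0) = 0.4. Require 1/(1 + K_p·0.4) = 0.1, so 1 + 0.4·K_p = 10.
K_p = (10 − 1)/0.4 = 22.5.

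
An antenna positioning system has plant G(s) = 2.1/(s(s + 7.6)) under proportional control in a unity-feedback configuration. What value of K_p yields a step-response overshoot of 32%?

K_p = 59.1

From %OS = 100·exp(−πζ/√(1−ζ²)) = 32%, ζ = −ln(0.32)/√(π²+ln²(0.32)) = 0.341.
Characteristic equation s² + 7.6s + 2.1K_p = 0 gives ζ = 7.6/(2√(2.1K_p)).
Setting ζ = 0.341: √(2.1K_p) = 7.6/(2·0.341) = 11.15, so K_p = 124.2/2.1 = 59.1.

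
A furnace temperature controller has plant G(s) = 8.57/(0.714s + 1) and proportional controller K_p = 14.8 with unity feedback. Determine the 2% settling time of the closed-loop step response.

T_s ≈ 0.0223 s

Closed loop: T(s) = K_p·G/(1+K_p·G) = 126.8/(0.714s + 1 + 126.8), with pole at s = −(1 + 126.8)/0.714 = −179.
τ = 1/179 = 0.005585 s, so 2% settling time ≈ 4τ = 0.0223 s.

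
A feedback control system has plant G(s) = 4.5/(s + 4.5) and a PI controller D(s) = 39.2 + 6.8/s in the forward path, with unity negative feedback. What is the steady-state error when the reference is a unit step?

The open loop D(s)G(s) has a pole at the origin (type 1), so the static position error constant is infinite and e_ss = 1/(1+∞) = 0.

0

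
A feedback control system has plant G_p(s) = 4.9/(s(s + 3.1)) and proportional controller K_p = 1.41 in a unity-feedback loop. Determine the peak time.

The closed-loop denominator s² + 3.1s + 6.909 gives ω_n = √6.909 = 2.628 and ζ = 3.1/(2ω_n) = 0.5897.
Damped frequency ω_d = ω_n√(1−ζ²) = 2.123 rad/s, so peak time T_p = π/ω_d = 1.48 s.

T_p = 1.48 s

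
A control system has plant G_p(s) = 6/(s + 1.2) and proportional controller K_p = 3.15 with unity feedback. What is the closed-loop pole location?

s = -20.1

Closed-loop transfer function: T(s) = K_p·G_p(s)/(1 + K_p·G_p(s)) = 18.9/(s + 1.2 + 18.9) = 18.9/(s + 20.1).
The closed-loop pole is at s = −20.1.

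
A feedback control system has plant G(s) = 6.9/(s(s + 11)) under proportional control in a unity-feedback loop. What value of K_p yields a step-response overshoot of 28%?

From %OS = 100·exp(−πζ/√(1−ζ²)) = 28%, ζ = −ln(0.28)/√(π²+ln²(0.28)) = 0.3755.
Characteristic equation s² + 11s + 6.9K_p = 0 gives ζ = 11/(2√(6.9K_p)).
Setting ζ = 0.3755: √(6.9K_p) = 11/(2·0.3755) = 14.65, so K_p = 214.5/6.9 = 31.1.

K_p = 31.1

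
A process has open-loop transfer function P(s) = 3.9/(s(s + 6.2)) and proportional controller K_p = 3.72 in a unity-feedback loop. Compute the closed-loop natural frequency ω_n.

ω_n = 3.81 rad/s

The closed-loop denominator is s(s+6.2) + 3.72·3.9 = s² + 6.2s + 14.51.
So ω_n² = 14.51 ⇒ ω_n = 3.809 rad/s, and ζ = 6.2/(2ω_n) = 0.814.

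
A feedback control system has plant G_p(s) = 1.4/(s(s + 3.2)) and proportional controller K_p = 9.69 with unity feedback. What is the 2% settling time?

T_s ≈ 2.5 s

The closed-loop denominator s² + 3.2s + 13.57 gives ω_n = √13.57 = 3.683 and ζ = 3.2/(2ω_n) = 0.4344.
2% settling time T_s ≈ 4/(ζω_n) = 4/1.6 = 2.5 s.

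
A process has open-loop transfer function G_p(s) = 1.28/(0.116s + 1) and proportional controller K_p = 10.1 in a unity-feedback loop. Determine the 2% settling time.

Closed loop: T(s) = K_p·G_p/(1+K_p·G_p) = 12.93/(0.116s + 1 + 12.93), with pole at s = −(1 + 12.93)/0.116 = −120.1.
τ = 1/120.1 = 0.008329 s, so 2% settling time ≈ 4τ = 0.0333 s.

T_s ≈ 0.0333 s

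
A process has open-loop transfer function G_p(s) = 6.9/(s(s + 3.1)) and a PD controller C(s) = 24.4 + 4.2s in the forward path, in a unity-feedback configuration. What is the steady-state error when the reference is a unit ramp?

The loop has one pole at the origin (type 1). Velocity error constant K_v = lim_{s→0} s·C(s)G_p(s) = 24.4·6.9/3.1 = 54.31.
Steady-state error to a unit ramp: e_ss = 1/K_v = 0.0184.

0.0184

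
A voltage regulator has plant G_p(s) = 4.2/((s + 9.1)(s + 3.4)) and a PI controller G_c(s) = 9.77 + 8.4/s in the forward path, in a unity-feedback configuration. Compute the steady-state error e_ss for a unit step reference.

0

The open loop G_c(s)G_p(s) has a pole at the origin (type 1), so the static position error constant is infinite and e_ss = 1/(1+∞) = 0.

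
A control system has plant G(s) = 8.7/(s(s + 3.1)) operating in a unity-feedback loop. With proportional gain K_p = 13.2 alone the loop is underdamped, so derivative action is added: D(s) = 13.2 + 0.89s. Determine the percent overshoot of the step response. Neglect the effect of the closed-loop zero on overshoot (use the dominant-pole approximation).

15.8%

Forward path: (13.2 + 0.89s)·8.7/(s(s+3.1)). The closed-loop characteristic equation is s² + (3.1 + 8.7·0.89)s + 8.7·13.2 = 0.
That is s² + 10.84s + 114.8 = 0, so ω_n = 10.72 rad/s and ζ = 10.84/(2·10.72) = 0.5059.
%OS = 100·exp(−πζ/√(1−ζ²)) = 15.8%.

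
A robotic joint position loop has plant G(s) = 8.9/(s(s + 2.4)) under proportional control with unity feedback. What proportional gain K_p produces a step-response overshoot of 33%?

From %OS = 100·exp(−πζ/√(1−ζ²)) = 33%, ζ = −ln(0.33)/√(π²+ln²(0.33)) = 0.3328.
Characteristic equation s² + 2.4s + 8.9K_p = 0 gives ζ = 2.4/(2√(8.9K_p)).
Setting ζ = 0.3328: √(8.9K_p) = 2.4/(2·0.3328) = 3.606, so K_p = 13/8.9 = 1.46.

K_p = 1.46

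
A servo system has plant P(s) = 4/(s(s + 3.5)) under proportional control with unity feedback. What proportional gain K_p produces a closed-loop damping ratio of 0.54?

K_p = 2.63

Closed-loop characteristic equation: s² + 3.5s + K_p·4 = 0.
So ω_n = √(4K_p) and 2ζω_n = 3.5, giving ζ = 3.5/(2√(4K_p)).
Setting ζ = 0.54: √(4K_p) = 3.5/(2·0.54) = 3.241, so K_p = 10.5/4 = 2.63.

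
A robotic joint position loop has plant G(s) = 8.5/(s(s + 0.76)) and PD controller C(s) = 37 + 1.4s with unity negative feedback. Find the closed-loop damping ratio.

ζ = 0.357

Forward path: (37 + 1.4s)·8.5/(s(s+0.76)). The closed-loop characteristic equation is s² + (0.76 + 8.5·1.4)s + 8.5·37 = 0.
That is s² + 12.66s + 314.5 = 0, so ω_n = 17.73 rad/s and ζ = 12.66/(2·17.73) = 0.3569.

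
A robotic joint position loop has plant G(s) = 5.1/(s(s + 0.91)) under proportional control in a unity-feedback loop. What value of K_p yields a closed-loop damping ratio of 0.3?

K_p = 0.451

Closed-loop characteristic equation: s² + 0.91s + K_p·5.1 = 0.
So ω_n = √(5.1K_p) and 2ζω_n = 0.91, giving ζ = 0.91/(2√(5.1K_p)).
Setting ζ = 0.3: √(5.1K_p) = 0.91/(2·0.3) = 1.517, so K_p = 2.3/5.1 = 0.451.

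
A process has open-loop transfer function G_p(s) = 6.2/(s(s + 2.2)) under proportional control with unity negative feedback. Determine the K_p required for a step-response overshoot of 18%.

From %OS = 100·exp(−πζ/√(1−ζ²)) = 18%, ζ = −ln(0.18)/√(π²+ln²(0.18)) = 0.4791.
Characteristic equation s² + 2.2s + 6.2K_p = 0 gives ζ = 2.2/(2√(6.2K_p)).
Setting ζ = 0.4791: √(6.2K_p) = 2.2/(2·0.4791) = 2.296, so K_p = 5.271/6.2 = 0.85.

K_p = 0.85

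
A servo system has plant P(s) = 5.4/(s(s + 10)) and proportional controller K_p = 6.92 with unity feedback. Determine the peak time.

The closed-loop denominator s² + 10s + 37.37 gives ω_n = √37.37 = 6.113 and ζ = 10/(2ω_n) = 0.8179.
Damped frequency ω_d = ω_n√(1−ζ²) = 3.517 rad/s, so peak time T_p = π/ω_d = 0.893 s.

T_p = 0.893 s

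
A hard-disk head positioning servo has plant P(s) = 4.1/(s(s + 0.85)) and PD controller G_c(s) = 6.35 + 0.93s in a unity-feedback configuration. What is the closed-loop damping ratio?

ζ = 0.457

Forward path: (6.35 + 0.93s)·4.1/(s(s+0.85)). The closed-loop characteristic equation is s² + (0.85 + 4.1·0.93)s + 4.1·6.35 = 0.
That is s² + 4.663s + 26.03 = 0, so ω_n = 5.102 rad/s and ζ = 4.663/(2·5.102) = 0.4569.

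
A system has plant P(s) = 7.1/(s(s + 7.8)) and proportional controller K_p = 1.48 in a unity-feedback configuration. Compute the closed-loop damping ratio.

1 + K_p·P(s) = 0 gives s² + 7.8s + 10.51 = 0.
So ω_n² = 10.51 ⇒ ω_n = 3.242 rad/s, and ζ = 7.8/(2ω_n) = 1.2.

ζ = 1.2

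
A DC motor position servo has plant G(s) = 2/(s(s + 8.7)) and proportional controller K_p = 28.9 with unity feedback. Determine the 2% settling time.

Closed-loop characteristic equation: s² + 8.7s + 57.8 = 0, so ω_n = 7.603 rad/s and ζ = 8.7/(2·7.603) = 0.5722.
2% settling time T_s ≈ 4/(ζω_n) = 4/4.35 = 0.92 s.

T_s ≈ 0.92 s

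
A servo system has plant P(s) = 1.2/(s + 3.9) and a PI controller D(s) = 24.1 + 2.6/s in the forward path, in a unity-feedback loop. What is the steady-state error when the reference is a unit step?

0

The open loop D(s)P(s) has a pole at the origin (type 1), so the static position error constant is infinite and e_ss = 1/(1+∞) = 0.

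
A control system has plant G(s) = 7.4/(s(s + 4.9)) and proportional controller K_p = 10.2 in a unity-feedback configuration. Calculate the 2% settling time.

T_s ≈ 1.63 s

From 1 + K_pG(s) = 0: s² + 4.9s + 75.48 = 0 ⇒ ω_n = 8.688, ζ = 0.282.
2% settling time T_s ≈ 4/(ζω_n) = 4/2.45 = 1.63 s.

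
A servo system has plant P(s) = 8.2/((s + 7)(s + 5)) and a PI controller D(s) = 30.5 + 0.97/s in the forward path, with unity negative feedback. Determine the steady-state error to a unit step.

0

The open loop D(s)P(s) has a pole at the origin (type 1), so the static position error constant is infinite and e_ss = 1/(1+∞) = 0.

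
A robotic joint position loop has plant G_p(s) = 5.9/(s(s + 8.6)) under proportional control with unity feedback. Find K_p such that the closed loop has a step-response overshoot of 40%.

From %OS = 100·exp(−πζ/√(1−ζ²)) = 40%, ζ = −ln(0.4)/√(π²+ln²(0.4)) = 0.28.
Characteristic equation s² + 8.6s + 5.9K_p = 0 gives ζ = 8.6/(2√(5.9K_p)).
Setting ζ = 0.28: √(5.9K_p) = 8.6/(2·0.28) = 15.36, so K_p = 235.8/5.9 = 40.

K_p = 40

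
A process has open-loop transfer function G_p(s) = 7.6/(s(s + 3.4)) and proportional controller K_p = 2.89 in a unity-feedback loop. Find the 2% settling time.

From 1 + K_pG_p(s) = 0: s² + 3.4s + 21.96 = 0 ⇒ ω_n = 4.687, ζ = 0.3627.
2% settling time T_s ≈ 4/(ζω_n) = 4/1.7 = 2.35 s.

T_s ≈ 2.35 s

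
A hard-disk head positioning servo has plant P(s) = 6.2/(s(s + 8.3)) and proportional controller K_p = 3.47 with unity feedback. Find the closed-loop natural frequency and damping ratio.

ω_n = 4.64 rad/s, ζ = 0.895

The closed-loop denominator is s(s+8.3) + 3.47·6.2 = s² + 8.3s + 21.51.
Matching s² + 2ζω_n s + ω_n²: ω_n = √21.51 = 4.638 rad/s and 2ζω_n = 8.3, so ζ = 8.3/(2·4.638) = 0.895.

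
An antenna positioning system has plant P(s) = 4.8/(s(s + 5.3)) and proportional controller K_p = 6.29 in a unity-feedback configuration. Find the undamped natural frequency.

ω_n = 5.49 rad/s

The closed-loop denominator is s(s+5.3) + 6.29·4.8 = s² + 5.3s + 30.19.
Matching s² + 2ζω_n s + ω_n²: ω_n = √30.19 = 5.495 rad/s and 2ζω_n = 5.3, so ζ = 5.3/(2·5.495) = 0.482.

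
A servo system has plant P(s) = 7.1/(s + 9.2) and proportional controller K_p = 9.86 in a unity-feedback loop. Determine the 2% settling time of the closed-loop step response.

T_s ≈ 0.0505 s

Closed-loop transfer function: T(s) = K_p·P(s)/(1 + K_p·P(s)) = 70.01/(s + 9.2 + 70.01) = 70.01/(s + 79.21).
Time constant τ = 1/79.21 = 0.01263 s, so the 2% settling time is about 4τ = 0.0505 s.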